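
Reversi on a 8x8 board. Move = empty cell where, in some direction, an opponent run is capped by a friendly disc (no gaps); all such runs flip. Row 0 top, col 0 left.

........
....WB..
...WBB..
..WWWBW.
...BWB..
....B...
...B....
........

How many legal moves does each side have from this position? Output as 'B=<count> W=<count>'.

-- B to move --
(0,3): flips 1 -> legal
(0,4): flips 1 -> legal
(0,5): no bracket -> illegal
(1,2): flips 2 -> legal
(1,3): flips 3 -> legal
(2,1): flips 1 -> legal
(2,2): flips 1 -> legal
(2,6): no bracket -> illegal
(2,7): flips 1 -> legal
(3,1): flips 3 -> legal
(3,7): flips 1 -> legal
(4,1): no bracket -> illegal
(4,2): flips 1 -> legal
(4,6): no bracket -> illegal
(4,7): flips 1 -> legal
(5,3): flips 1 -> legal
(5,5): no bracket -> illegal
B mobility = 12
-- W to move --
(0,4): no bracket -> illegal
(0,5): no bracket -> illegal
(0,6): flips 2 -> legal
(1,3): no bracket -> illegal
(1,6): flips 2 -> legal
(2,6): flips 3 -> legal
(4,2): flips 1 -> legal
(4,6): flips 1 -> legal
(5,2): flips 1 -> legal
(5,3): flips 1 -> legal
(5,5): no bracket -> illegal
(5,6): flips 1 -> legal
(6,2): no bracket -> illegal
(6,4): flips 1 -> legal
(6,5): flips 2 -> legal
(7,2): flips 3 -> legal
(7,3): no bracket -> illegal
(7,4): no bracket -> illegal
W mobility = 11

Answer: B=12 W=11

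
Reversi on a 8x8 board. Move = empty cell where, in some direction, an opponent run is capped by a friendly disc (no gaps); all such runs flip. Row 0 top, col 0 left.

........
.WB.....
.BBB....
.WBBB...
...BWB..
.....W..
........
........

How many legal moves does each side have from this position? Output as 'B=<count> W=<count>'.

-- B to move --
(0,0): flips 1 -> legal
(0,1): flips 1 -> legal
(0,2): no bracket -> illegal
(1,0): flips 1 -> legal
(2,0): no bracket -> illegal
(3,0): flips 1 -> legal
(3,5): no bracket -> illegal
(4,0): flips 1 -> legal
(4,1): flips 1 -> legal
(4,2): no bracket -> illegal
(4,6): no bracket -> illegal
(5,3): no bracket -> illegal
(5,4): flips 1 -> legal
(5,6): no bracket -> illegal
(6,4): no bracket -> illegal
(6,5): flips 1 -> legal
(6,6): flips 2 -> legal
B mobility = 9
-- W to move --
(0,1): no bracket -> illegal
(0,2): no bracket -> illegal
(0,3): no bracket -> illegal
(1,0): no bracket -> illegal
(1,3): flips 2 -> legal
(1,4): no bracket -> illegal
(2,0): no bracket -> illegal
(2,4): flips 1 -> legal
(2,5): no bracket -> illegal
(3,0): no bracket -> illegal
(3,5): flips 4 -> legal
(3,6): no bracket -> illegal
(4,1): no bracket -> illegal
(4,2): flips 1 -> legal
(4,6): flips 1 -> legal
(5,2): no bracket -> illegal
(5,3): no bracket -> illegal
(5,4): no bracket -> illegal
(5,6): no bracket -> illegal
W mobility = 5

Answer: B=9 W=5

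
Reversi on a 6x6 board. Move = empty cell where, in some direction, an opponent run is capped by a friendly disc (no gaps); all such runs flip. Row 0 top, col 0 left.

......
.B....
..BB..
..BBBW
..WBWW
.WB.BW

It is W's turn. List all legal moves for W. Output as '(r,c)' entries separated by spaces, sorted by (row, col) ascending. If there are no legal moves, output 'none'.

Answer: (0,0) (1,2) (2,4) (3,1) (5,3)

Derivation:
(0,0): flips 3 -> legal
(0,1): no bracket -> illegal
(0,2): no bracket -> illegal
(1,0): no bracket -> illegal
(1,2): flips 4 -> legal
(1,3): no bracket -> illegal
(1,4): no bracket -> illegal
(2,0): no bracket -> illegal
(2,1): no bracket -> illegal
(2,4): flips 2 -> legal
(2,5): no bracket -> illegal
(3,1): flips 3 -> legal
(4,1): no bracket -> illegal
(5,3): flips 2 -> legal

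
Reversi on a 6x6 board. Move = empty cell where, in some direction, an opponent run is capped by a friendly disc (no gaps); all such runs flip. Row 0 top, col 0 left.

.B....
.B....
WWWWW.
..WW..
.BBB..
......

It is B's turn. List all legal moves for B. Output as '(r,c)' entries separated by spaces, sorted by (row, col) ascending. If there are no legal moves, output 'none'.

Answer: (1,0) (1,2) (1,3) (1,4) (1,5) (3,1) (4,4)

Derivation:
(1,0): flips 2 -> legal
(1,2): flips 2 -> legal
(1,3): flips 2 -> legal
(1,4): flips 2 -> legal
(1,5): flips 2 -> legal
(2,5): no bracket -> illegal
(3,0): no bracket -> illegal
(3,1): flips 1 -> legal
(3,4): no bracket -> illegal
(3,5): no bracket -> illegal
(4,4): flips 2 -> legal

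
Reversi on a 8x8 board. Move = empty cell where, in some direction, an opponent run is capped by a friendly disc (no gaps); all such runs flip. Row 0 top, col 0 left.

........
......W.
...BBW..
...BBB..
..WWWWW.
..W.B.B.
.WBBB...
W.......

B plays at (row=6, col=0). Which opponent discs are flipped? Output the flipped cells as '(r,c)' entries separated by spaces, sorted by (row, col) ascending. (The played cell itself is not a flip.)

Dir NW: edge -> no flip
Dir N: first cell '.' (not opp) -> no flip
Dir NE: first cell '.' (not opp) -> no flip
Dir W: edge -> no flip
Dir E: opp run (6,1) capped by B -> flip
Dir SW: edge -> no flip
Dir S: opp run (7,0), next=edge -> no flip
Dir SE: first cell '.' (not opp) -> no flip

Answer: (6,1)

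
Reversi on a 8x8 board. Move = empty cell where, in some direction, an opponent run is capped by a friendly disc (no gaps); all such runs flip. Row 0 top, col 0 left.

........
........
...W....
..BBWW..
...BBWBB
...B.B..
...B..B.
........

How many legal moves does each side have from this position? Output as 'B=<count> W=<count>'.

Answer: B=6 W=9

Derivation:
-- B to move --
(1,2): no bracket -> illegal
(1,3): flips 1 -> legal
(1,4): flips 1 -> legal
(2,2): no bracket -> illegal
(2,4): flips 2 -> legal
(2,5): flips 3 -> legal
(2,6): flips 1 -> legal
(3,6): flips 2 -> legal
(5,4): no bracket -> illegal
(5,6): no bracket -> illegal
B mobility = 6
-- W to move --
(2,1): no bracket -> illegal
(2,2): no bracket -> illegal
(2,4): no bracket -> illegal
(3,1): flips 2 -> legal
(3,6): no bracket -> illegal
(3,7): no bracket -> illegal
(4,1): flips 1 -> legal
(4,2): flips 2 -> legal
(5,2): flips 1 -> legal
(5,4): flips 1 -> legal
(5,6): no bracket -> illegal
(5,7): flips 1 -> legal
(6,2): flips 2 -> legal
(6,4): no bracket -> illegal
(6,5): flips 1 -> legal
(6,7): no bracket -> illegal
(7,2): no bracket -> illegal
(7,3): flips 4 -> legal
(7,4): no bracket -> illegal
(7,5): no bracket -> illegal
(7,6): no bracket -> illegal
(7,7): no bracket -> illegal
W mobility = 9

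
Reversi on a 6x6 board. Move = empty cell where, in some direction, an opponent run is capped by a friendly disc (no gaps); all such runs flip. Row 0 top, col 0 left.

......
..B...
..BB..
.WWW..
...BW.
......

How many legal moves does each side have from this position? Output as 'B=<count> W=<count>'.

Answer: B=6 W=7

Derivation:
-- B to move --
(2,0): no bracket -> illegal
(2,1): flips 1 -> legal
(2,4): no bracket -> illegal
(3,0): no bracket -> illegal
(3,4): no bracket -> illegal
(3,5): no bracket -> illegal
(4,0): flips 1 -> legal
(4,1): flips 1 -> legal
(4,2): flips 1 -> legal
(4,5): flips 1 -> legal
(5,3): no bracket -> illegal
(5,4): no bracket -> illegal
(5,5): flips 2 -> legal
B mobility = 6
-- W to move --
(0,1): no bracket -> illegal
(0,2): flips 2 -> legal
(0,3): no bracket -> illegal
(1,1): flips 1 -> legal
(1,3): flips 2 -> legal
(1,4): flips 1 -> legal
(2,1): no bracket -> illegal
(2,4): no bracket -> illegal
(3,4): no bracket -> illegal
(4,2): flips 1 -> legal
(5,2): no bracket -> illegal
(5,3): flips 1 -> legal
(5,4): flips 1 -> legal
W mobility = 7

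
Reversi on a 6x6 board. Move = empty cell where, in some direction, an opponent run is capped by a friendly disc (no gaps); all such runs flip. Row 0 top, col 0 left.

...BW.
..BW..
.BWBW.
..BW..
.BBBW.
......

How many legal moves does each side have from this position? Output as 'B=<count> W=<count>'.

-- B to move --
(0,2): no bracket -> illegal
(0,5): flips 1 -> legal
(1,1): no bracket -> illegal
(1,4): flips 1 -> legal
(1,5): flips 2 -> legal
(2,5): flips 1 -> legal
(3,1): no bracket -> illegal
(3,4): flips 1 -> legal
(3,5): no bracket -> illegal
(4,5): flips 1 -> legal
(5,3): no bracket -> illegal
(5,4): no bracket -> illegal
(5,5): no bracket -> illegal
B mobility = 6
-- W to move --
(0,1): no bracket -> illegal
(0,2): flips 2 -> legal
(1,0): no bracket -> illegal
(1,1): flips 1 -> legal
(1,4): no bracket -> illegal
(2,0): flips 1 -> legal
(3,0): no bracket -> illegal
(3,1): flips 1 -> legal
(3,4): no bracket -> illegal
(4,0): flips 3 -> legal
(5,0): no bracket -> illegal
(5,1): flips 1 -> legal
(5,2): flips 2 -> legal
(5,3): flips 1 -> legal
(5,4): no bracket -> illegal
W mobility = 8

Answer: B=6 W=8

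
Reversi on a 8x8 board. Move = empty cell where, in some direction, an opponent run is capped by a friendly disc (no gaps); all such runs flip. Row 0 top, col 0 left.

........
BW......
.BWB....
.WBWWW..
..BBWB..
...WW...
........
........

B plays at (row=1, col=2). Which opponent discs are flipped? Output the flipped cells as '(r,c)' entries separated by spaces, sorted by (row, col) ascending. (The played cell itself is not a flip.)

Answer: (1,1) (2,2)

Derivation:
Dir NW: first cell '.' (not opp) -> no flip
Dir N: first cell '.' (not opp) -> no flip
Dir NE: first cell '.' (not opp) -> no flip
Dir W: opp run (1,1) capped by B -> flip
Dir E: first cell '.' (not opp) -> no flip
Dir SW: first cell 'B' (not opp) -> no flip
Dir S: opp run (2,2) capped by B -> flip
Dir SE: first cell 'B' (not opp) -> no flip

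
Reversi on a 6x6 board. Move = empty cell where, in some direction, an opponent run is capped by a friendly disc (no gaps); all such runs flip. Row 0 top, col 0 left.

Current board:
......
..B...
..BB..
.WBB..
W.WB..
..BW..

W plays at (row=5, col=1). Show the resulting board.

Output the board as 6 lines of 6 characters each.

Answer: ......
..B...
..BB..
.WBB..
W.WB..
.WWW..

Derivation:
Place W at (5,1); scan 8 dirs for brackets.
Dir NW: first cell 'W' (not opp) -> no flip
Dir N: first cell '.' (not opp) -> no flip
Dir NE: first cell 'W' (not opp) -> no flip
Dir W: first cell '.' (not opp) -> no flip
Dir E: opp run (5,2) capped by W -> flip
Dir SW: edge -> no flip
Dir S: edge -> no flip
Dir SE: edge -> no flip
All flips: (5,2)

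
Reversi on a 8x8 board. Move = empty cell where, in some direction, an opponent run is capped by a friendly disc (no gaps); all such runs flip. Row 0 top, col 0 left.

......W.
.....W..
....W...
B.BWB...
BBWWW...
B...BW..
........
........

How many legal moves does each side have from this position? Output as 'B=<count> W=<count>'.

-- B to move --
(0,4): no bracket -> illegal
(0,5): no bracket -> illegal
(0,7): no bracket -> illegal
(1,3): no bracket -> illegal
(1,4): flips 1 -> legal
(1,6): no bracket -> illegal
(1,7): no bracket -> illegal
(2,2): no bracket -> illegal
(2,3): no bracket -> illegal
(2,5): no bracket -> illegal
(2,6): no bracket -> illegal
(3,1): no bracket -> illegal
(3,5): no bracket -> illegal
(4,5): flips 3 -> legal
(4,6): no bracket -> illegal
(5,1): no bracket -> illegal
(5,2): flips 2 -> legal
(5,3): no bracket -> illegal
(5,6): flips 1 -> legal
(6,4): no bracket -> illegal
(6,5): no bracket -> illegal
(6,6): no bracket -> illegal
B mobility = 4
-- W to move --
(2,0): no bracket -> illegal
(2,1): flips 1 -> legal
(2,2): flips 1 -> legal
(2,3): no bracket -> illegal
(2,5): flips 1 -> legal
(3,1): flips 1 -> legal
(3,5): flips 1 -> legal
(4,5): no bracket -> illegal
(5,1): no bracket -> illegal
(5,2): no bracket -> illegal
(5,3): flips 1 -> legal
(6,0): no bracket -> illegal
(6,1): no bracket -> illegal
(6,3): no bracket -> illegal
(6,4): flips 1 -> legal
(6,5): flips 1 -> legal
W mobility = 8

Answer: B=4 W=8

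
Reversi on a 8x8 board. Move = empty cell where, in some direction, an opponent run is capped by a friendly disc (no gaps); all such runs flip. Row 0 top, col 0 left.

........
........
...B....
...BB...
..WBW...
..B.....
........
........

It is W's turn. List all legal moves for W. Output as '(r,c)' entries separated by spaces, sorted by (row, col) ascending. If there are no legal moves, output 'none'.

(1,2): no bracket -> illegal
(1,3): no bracket -> illegal
(1,4): no bracket -> illegal
(2,2): flips 1 -> legal
(2,4): flips 2 -> legal
(2,5): no bracket -> illegal
(3,2): no bracket -> illegal
(3,5): no bracket -> illegal
(4,1): no bracket -> illegal
(4,5): no bracket -> illegal
(5,1): no bracket -> illegal
(5,3): no bracket -> illegal
(5,4): no bracket -> illegal
(6,1): no bracket -> illegal
(6,2): flips 1 -> legal
(6,3): no bracket -> illegal

Answer: (2,2) (2,4) (6,2)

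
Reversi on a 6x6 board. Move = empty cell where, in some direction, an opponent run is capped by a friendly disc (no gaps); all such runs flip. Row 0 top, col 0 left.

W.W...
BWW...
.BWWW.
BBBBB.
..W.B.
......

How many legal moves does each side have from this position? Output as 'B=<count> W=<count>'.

-- B to move --
(0,1): flips 3 -> legal
(0,3): flips 1 -> legal
(1,3): flips 4 -> legal
(1,4): flips 2 -> legal
(1,5): flips 1 -> legal
(2,0): no bracket -> illegal
(2,5): flips 3 -> legal
(3,5): no bracket -> illegal
(4,1): no bracket -> illegal
(4,3): no bracket -> illegal
(5,1): flips 1 -> legal
(5,2): flips 1 -> legal
(5,3): flips 1 -> legal
B mobility = 9
-- W to move --
(0,1): no bracket -> illegal
(2,0): flips 3 -> legal
(2,5): no bracket -> illegal
(3,5): no bracket -> illegal
(4,0): flips 1 -> legal
(4,1): flips 3 -> legal
(4,3): flips 1 -> legal
(4,5): flips 1 -> legal
(5,3): no bracket -> illegal
(5,4): flips 2 -> legal
(5,5): flips 2 -> legal
W mobility = 7

Answer: B=9 W=7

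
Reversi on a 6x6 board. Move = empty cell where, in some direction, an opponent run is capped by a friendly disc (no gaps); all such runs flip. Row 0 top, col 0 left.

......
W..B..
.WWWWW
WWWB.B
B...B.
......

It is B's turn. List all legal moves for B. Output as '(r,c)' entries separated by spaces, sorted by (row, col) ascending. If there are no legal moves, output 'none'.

(0,0): no bracket -> illegal
(0,1): no bracket -> illegal
(1,1): flips 1 -> legal
(1,2): no bracket -> illegal
(1,4): no bracket -> illegal
(1,5): flips 2 -> legal
(2,0): flips 1 -> legal
(3,4): no bracket -> illegal
(4,1): no bracket -> illegal
(4,2): no bracket -> illegal
(4,3): no bracket -> illegal

Answer: (1,1) (1,5) (2,0)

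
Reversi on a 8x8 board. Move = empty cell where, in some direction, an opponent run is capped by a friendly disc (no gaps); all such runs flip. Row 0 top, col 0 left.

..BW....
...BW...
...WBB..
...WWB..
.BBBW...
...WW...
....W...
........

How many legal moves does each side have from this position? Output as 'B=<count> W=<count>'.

Answer: B=10 W=11

Derivation:
-- B to move --
(0,4): flips 2 -> legal
(0,5): no bracket -> illegal
(1,2): no bracket -> illegal
(1,5): flips 1 -> legal
(2,2): flips 1 -> legal
(3,2): flips 2 -> legal
(4,5): flips 1 -> legal
(5,2): no bracket -> illegal
(5,5): no bracket -> illegal
(6,2): flips 2 -> legal
(6,3): flips 1 -> legal
(6,5): flips 1 -> legal
(7,3): no bracket -> illegal
(7,4): flips 4 -> legal
(7,5): flips 2 -> legal
B mobility = 10
-- W to move --
(0,1): flips 1 -> legal
(0,4): no bracket -> illegal
(1,1): no bracket -> illegal
(1,2): flips 1 -> legal
(1,5): flips 1 -> legal
(1,6): flips 1 -> legal
(2,2): no bracket -> illegal
(2,6): flips 3 -> legal
(3,0): no bracket -> illegal
(3,1): flips 1 -> legal
(3,2): flips 1 -> legal
(3,6): flips 2 -> legal
(4,0): flips 3 -> legal
(4,5): no bracket -> illegal
(4,6): no bracket -> illegal
(5,0): no bracket -> illegal
(5,1): flips 1 -> legal
(5,2): flips 1 -> legal
W mobility = 11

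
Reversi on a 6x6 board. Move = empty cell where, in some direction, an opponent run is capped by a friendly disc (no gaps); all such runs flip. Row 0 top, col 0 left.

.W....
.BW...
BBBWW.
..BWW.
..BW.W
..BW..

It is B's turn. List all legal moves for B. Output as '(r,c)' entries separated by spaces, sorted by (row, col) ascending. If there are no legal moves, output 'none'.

(0,0): no bracket -> illegal
(0,2): flips 1 -> legal
(0,3): flips 1 -> legal
(1,0): no bracket -> illegal
(1,3): flips 1 -> legal
(1,4): flips 1 -> legal
(1,5): flips 2 -> legal
(2,5): flips 4 -> legal
(3,5): flips 2 -> legal
(4,4): flips 2 -> legal
(5,4): flips 2 -> legal
(5,5): no bracket -> illegal

Answer: (0,2) (0,3) (1,3) (1,4) (1,5) (2,5) (3,5) (4,4) (5,4)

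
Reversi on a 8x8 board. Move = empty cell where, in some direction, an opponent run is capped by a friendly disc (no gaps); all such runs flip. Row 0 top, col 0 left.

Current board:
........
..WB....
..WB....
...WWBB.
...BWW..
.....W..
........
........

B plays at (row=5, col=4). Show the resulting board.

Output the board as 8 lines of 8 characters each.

Place B at (5,4); scan 8 dirs for brackets.
Dir NW: first cell 'B' (not opp) -> no flip
Dir N: opp run (4,4) (3,4), next='.' -> no flip
Dir NE: opp run (4,5) capped by B -> flip
Dir W: first cell '.' (not opp) -> no flip
Dir E: opp run (5,5), next='.' -> no flip
Dir SW: first cell '.' (not opp) -> no flip
Dir S: first cell '.' (not opp) -> no flip
Dir SE: first cell '.' (not opp) -> no flip
All flips: (4,5)

Answer: ........
..WB....
..WB....
...WWBB.
...BWB..
....BW..
........
........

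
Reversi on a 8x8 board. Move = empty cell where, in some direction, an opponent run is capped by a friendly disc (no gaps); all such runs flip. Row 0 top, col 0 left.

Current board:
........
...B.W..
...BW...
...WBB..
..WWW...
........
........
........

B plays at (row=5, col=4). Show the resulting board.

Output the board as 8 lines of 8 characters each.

Answer: ........
...B.W..
...BW...
...WBB..
..WWB...
....B...
........
........

Derivation:
Place B at (5,4); scan 8 dirs for brackets.
Dir NW: opp run (4,3), next='.' -> no flip
Dir N: opp run (4,4) capped by B -> flip
Dir NE: first cell '.' (not opp) -> no flip
Dir W: first cell '.' (not opp) -> no flip
Dir E: first cell '.' (not opp) -> no flip
Dir SW: first cell '.' (not opp) -> no flip
Dir S: first cell '.' (not opp) -> no flip
Dir SE: first cell '.' (not opp) -> no flip
All flips: (4,4)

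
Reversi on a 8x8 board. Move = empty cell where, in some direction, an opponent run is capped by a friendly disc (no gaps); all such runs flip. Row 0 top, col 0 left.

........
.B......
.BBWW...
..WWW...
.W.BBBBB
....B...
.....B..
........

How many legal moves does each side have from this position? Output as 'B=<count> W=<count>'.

Answer: B=5 W=10

Derivation:
-- B to move --
(1,2): flips 2 -> legal
(1,3): flips 2 -> legal
(1,4): flips 2 -> legal
(1,5): no bracket -> illegal
(2,5): flips 3 -> legal
(3,0): no bracket -> illegal
(3,1): no bracket -> illegal
(3,5): no bracket -> illegal
(4,0): no bracket -> illegal
(4,2): flips 1 -> legal
(5,0): no bracket -> illegal
(5,1): no bracket -> illegal
(5,2): no bracket -> illegal
B mobility = 5
-- W to move --
(0,0): flips 2 -> legal
(0,1): no bracket -> illegal
(0,2): no bracket -> illegal
(1,0): flips 1 -> legal
(1,2): flips 1 -> legal
(1,3): no bracket -> illegal
(2,0): flips 2 -> legal
(3,0): no bracket -> illegal
(3,1): no bracket -> illegal
(3,5): no bracket -> illegal
(3,6): no bracket -> illegal
(3,7): no bracket -> illegal
(4,2): no bracket -> illegal
(5,2): flips 1 -> legal
(5,3): flips 1 -> legal
(5,5): flips 1 -> legal
(5,6): flips 1 -> legal
(5,7): no bracket -> illegal
(6,3): no bracket -> illegal
(6,4): flips 2 -> legal
(6,6): no bracket -> illegal
(7,4): no bracket -> illegal
(7,5): no bracket -> illegal
(7,6): flips 3 -> legal
W mobility = 10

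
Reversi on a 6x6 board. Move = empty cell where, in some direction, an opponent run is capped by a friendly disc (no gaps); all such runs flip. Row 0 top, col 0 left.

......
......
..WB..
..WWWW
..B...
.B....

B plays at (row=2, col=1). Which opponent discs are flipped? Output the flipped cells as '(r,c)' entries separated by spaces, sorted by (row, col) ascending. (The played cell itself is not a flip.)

Answer: (2,2)

Derivation:
Dir NW: first cell '.' (not opp) -> no flip
Dir N: first cell '.' (not opp) -> no flip
Dir NE: first cell '.' (not opp) -> no flip
Dir W: first cell '.' (not opp) -> no flip
Dir E: opp run (2,2) capped by B -> flip
Dir SW: first cell '.' (not opp) -> no flip
Dir S: first cell '.' (not opp) -> no flip
Dir SE: opp run (3,2), next='.' -> no flip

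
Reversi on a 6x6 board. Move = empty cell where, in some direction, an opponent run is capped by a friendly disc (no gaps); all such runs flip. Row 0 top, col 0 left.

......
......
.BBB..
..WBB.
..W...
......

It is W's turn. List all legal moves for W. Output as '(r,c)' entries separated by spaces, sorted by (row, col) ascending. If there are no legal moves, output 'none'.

(1,0): flips 1 -> legal
(1,1): no bracket -> illegal
(1,2): flips 1 -> legal
(1,3): no bracket -> illegal
(1,4): flips 1 -> legal
(2,0): no bracket -> illegal
(2,4): flips 1 -> legal
(2,5): no bracket -> illegal
(3,0): no bracket -> illegal
(3,1): no bracket -> illegal
(3,5): flips 2 -> legal
(4,3): no bracket -> illegal
(4,4): no bracket -> illegal
(4,5): no bracket -> illegal

Answer: (1,0) (1,2) (1,4) (2,4) (3,5)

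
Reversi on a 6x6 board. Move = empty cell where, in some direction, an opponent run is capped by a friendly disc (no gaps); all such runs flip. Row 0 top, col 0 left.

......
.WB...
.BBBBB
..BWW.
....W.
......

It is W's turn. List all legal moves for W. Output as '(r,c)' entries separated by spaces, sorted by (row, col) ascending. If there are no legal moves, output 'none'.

Answer: (0,1) (1,3) (1,4) (1,5) (3,1)

Derivation:
(0,1): flips 2 -> legal
(0,2): no bracket -> illegal
(0,3): no bracket -> illegal
(1,0): no bracket -> illegal
(1,3): flips 2 -> legal
(1,4): flips 1 -> legal
(1,5): flips 1 -> legal
(2,0): no bracket -> illegal
(3,0): no bracket -> illegal
(3,1): flips 2 -> legal
(3,5): no bracket -> illegal
(4,1): no bracket -> illegal
(4,2): no bracket -> illegal
(4,3): no bracket -> illegal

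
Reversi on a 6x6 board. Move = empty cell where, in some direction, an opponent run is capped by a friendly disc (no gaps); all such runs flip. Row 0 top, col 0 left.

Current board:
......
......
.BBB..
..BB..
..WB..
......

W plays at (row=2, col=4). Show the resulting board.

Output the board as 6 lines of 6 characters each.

Answer: ......
......
.BBBW.
..BW..
..WB..
......

Derivation:
Place W at (2,4); scan 8 dirs for brackets.
Dir NW: first cell '.' (not opp) -> no flip
Dir N: first cell '.' (not opp) -> no flip
Dir NE: first cell '.' (not opp) -> no flip
Dir W: opp run (2,3) (2,2) (2,1), next='.' -> no flip
Dir E: first cell '.' (not opp) -> no flip
Dir SW: opp run (3,3) capped by W -> flip
Dir S: first cell '.' (not opp) -> no flip
Dir SE: first cell '.' (not opp) -> no flip
All flips: (3,3)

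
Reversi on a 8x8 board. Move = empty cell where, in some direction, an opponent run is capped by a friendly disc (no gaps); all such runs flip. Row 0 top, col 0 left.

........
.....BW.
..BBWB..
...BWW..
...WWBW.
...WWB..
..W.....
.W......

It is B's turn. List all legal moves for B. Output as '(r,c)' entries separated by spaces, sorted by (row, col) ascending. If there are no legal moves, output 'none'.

Answer: (0,7) (1,7) (3,6) (3,7) (4,2) (4,7) (5,2) (6,3)

Derivation:
(0,5): no bracket -> illegal
(0,6): no bracket -> illegal
(0,7): flips 1 -> legal
(1,3): no bracket -> illegal
(1,4): no bracket -> illegal
(1,7): flips 1 -> legal
(2,6): no bracket -> illegal
(2,7): no bracket -> illegal
(3,2): no bracket -> illegal
(3,6): flips 2 -> legal
(3,7): flips 1 -> legal
(4,2): flips 2 -> legal
(4,7): flips 1 -> legal
(5,1): no bracket -> illegal
(5,2): flips 4 -> legal
(5,6): no bracket -> illegal
(5,7): no bracket -> illegal
(6,0): no bracket -> illegal
(6,1): no bracket -> illegal
(6,3): flips 3 -> legal
(6,4): no bracket -> illegal
(6,5): no bracket -> illegal
(7,0): no bracket -> illegal
(7,2): no bracket -> illegal
(7,3): no bracket -> illegal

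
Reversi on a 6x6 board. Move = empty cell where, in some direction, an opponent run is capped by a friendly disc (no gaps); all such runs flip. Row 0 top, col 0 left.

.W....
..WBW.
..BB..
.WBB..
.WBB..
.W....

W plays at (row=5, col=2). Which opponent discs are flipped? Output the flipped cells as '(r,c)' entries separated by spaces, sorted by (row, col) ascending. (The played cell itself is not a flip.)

Answer: (2,2) (3,2) (4,2)

Derivation:
Dir NW: first cell 'W' (not opp) -> no flip
Dir N: opp run (4,2) (3,2) (2,2) capped by W -> flip
Dir NE: opp run (4,3), next='.' -> no flip
Dir W: first cell 'W' (not opp) -> no flip
Dir E: first cell '.' (not opp) -> no flip
Dir SW: edge -> no flip
Dir S: edge -> no flip
Dir SE: edge -> no flip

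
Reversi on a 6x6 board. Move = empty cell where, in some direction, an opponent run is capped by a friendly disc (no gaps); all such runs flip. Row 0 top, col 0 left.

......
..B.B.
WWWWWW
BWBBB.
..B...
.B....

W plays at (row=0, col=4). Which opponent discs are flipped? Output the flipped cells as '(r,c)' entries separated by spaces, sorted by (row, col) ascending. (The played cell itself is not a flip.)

Answer: (1,4)

Derivation:
Dir NW: edge -> no flip
Dir N: edge -> no flip
Dir NE: edge -> no flip
Dir W: first cell '.' (not opp) -> no flip
Dir E: first cell '.' (not opp) -> no flip
Dir SW: first cell '.' (not opp) -> no flip
Dir S: opp run (1,4) capped by W -> flip
Dir SE: first cell '.' (not opp) -> no flip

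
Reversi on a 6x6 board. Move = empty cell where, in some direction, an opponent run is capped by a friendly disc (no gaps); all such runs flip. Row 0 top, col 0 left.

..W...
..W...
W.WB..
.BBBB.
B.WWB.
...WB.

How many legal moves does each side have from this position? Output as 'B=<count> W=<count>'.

-- B to move --
(0,1): flips 1 -> legal
(0,3): no bracket -> illegal
(1,0): no bracket -> illegal
(1,1): flips 1 -> legal
(1,3): flips 1 -> legal
(2,1): flips 1 -> legal
(3,0): no bracket -> illegal
(4,1): flips 2 -> legal
(5,1): flips 1 -> legal
(5,2): flips 3 -> legal
B mobility = 7
-- W to move --
(1,3): flips 2 -> legal
(1,4): no bracket -> illegal
(2,1): flips 1 -> legal
(2,4): flips 2 -> legal
(2,5): flips 1 -> legal
(3,0): no bracket -> illegal
(3,5): flips 1 -> legal
(4,1): no bracket -> illegal
(4,5): flips 3 -> legal
(5,0): no bracket -> illegal
(5,1): no bracket -> illegal
(5,5): flips 3 -> legal
W mobility = 7

Answer: B=7 W=7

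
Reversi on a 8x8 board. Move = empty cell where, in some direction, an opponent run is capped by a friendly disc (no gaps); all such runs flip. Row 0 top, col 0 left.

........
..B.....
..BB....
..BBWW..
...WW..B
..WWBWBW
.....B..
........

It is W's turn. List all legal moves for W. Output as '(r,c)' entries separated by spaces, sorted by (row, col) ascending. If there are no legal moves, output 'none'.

(0,1): flips 2 -> legal
(0,2): no bracket -> illegal
(0,3): no bracket -> illegal
(1,1): flips 2 -> legal
(1,3): flips 2 -> legal
(1,4): no bracket -> illegal
(2,1): flips 1 -> legal
(2,4): no bracket -> illegal
(3,1): flips 2 -> legal
(3,6): no bracket -> illegal
(3,7): flips 1 -> legal
(4,1): no bracket -> illegal
(4,2): no bracket -> illegal
(4,5): no bracket -> illegal
(4,6): no bracket -> illegal
(6,3): no bracket -> illegal
(6,4): flips 1 -> legal
(6,6): no bracket -> illegal
(6,7): no bracket -> illegal
(7,4): no bracket -> illegal
(7,5): flips 1 -> legal
(7,6): flips 2 -> legal

Answer: (0,1) (1,1) (1,3) (2,1) (3,1) (3,7) (6,4) (7,5) (7,6)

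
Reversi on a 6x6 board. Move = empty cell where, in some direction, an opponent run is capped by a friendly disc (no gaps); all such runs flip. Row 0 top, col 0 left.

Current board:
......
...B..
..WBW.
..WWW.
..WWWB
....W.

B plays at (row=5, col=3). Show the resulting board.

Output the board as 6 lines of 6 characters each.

Place B at (5,3); scan 8 dirs for brackets.
Dir NW: opp run (4,2), next='.' -> no flip
Dir N: opp run (4,3) (3,3) capped by B -> flip
Dir NE: opp run (4,4), next='.' -> no flip
Dir W: first cell '.' (not opp) -> no flip
Dir E: opp run (5,4), next='.' -> no flip
Dir SW: edge -> no flip
Dir S: edge -> no flip
Dir SE: edge -> no flip
All flips: (3,3) (4,3)

Answer: ......
...B..
..WBW.
..WBW.
..WBWB
...BW.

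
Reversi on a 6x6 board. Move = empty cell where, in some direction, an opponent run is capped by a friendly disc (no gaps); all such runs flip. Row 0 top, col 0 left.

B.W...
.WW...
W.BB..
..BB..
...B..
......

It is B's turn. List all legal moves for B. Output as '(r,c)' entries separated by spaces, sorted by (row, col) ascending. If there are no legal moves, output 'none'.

(0,1): flips 1 -> legal
(0,3): no bracket -> illegal
(1,0): no bracket -> illegal
(1,3): no bracket -> illegal
(2,1): no bracket -> illegal
(3,0): no bracket -> illegal
(3,1): no bracket -> illegal

Answer: (0,1)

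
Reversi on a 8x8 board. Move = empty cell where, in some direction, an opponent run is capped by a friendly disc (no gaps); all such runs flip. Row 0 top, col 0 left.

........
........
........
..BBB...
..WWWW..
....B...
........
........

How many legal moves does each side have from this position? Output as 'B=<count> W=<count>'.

Answer: B=6 W=8

Derivation:
-- B to move --
(3,1): no bracket -> illegal
(3,5): no bracket -> illegal
(3,6): flips 1 -> legal
(4,1): no bracket -> illegal
(4,6): no bracket -> illegal
(5,1): flips 1 -> legal
(5,2): flips 2 -> legal
(5,3): flips 1 -> legal
(5,5): flips 1 -> legal
(5,6): flips 1 -> legal
B mobility = 6
-- W to move --
(2,1): flips 1 -> legal
(2,2): flips 2 -> legal
(2,3): flips 2 -> legal
(2,4): flips 2 -> legal
(2,5): flips 1 -> legal
(3,1): no bracket -> illegal
(3,5): no bracket -> illegal
(4,1): no bracket -> illegal
(5,3): no bracket -> illegal
(5,5): no bracket -> illegal
(6,3): flips 1 -> legal
(6,4): flips 1 -> legal
(6,5): flips 1 -> legal
W mobility = 8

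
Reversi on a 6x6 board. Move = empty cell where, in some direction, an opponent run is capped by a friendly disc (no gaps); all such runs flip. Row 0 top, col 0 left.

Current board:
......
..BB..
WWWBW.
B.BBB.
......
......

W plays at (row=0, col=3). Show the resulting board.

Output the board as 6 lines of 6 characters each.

Answer: ...W..
..WB..
WWWBW.
B.BBB.
......
......

Derivation:
Place W at (0,3); scan 8 dirs for brackets.
Dir NW: edge -> no flip
Dir N: edge -> no flip
Dir NE: edge -> no flip
Dir W: first cell '.' (not opp) -> no flip
Dir E: first cell '.' (not opp) -> no flip
Dir SW: opp run (1,2) capped by W -> flip
Dir S: opp run (1,3) (2,3) (3,3), next='.' -> no flip
Dir SE: first cell '.' (not opp) -> no flip
All flips: (1,2)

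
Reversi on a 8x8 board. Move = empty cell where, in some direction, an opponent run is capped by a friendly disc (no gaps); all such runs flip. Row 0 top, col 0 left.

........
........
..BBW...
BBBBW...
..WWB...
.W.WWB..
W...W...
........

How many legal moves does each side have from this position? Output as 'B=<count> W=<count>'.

Answer: B=13 W=8

Derivation:
-- B to move --
(1,3): no bracket -> illegal
(1,4): flips 2 -> legal
(1,5): flips 1 -> legal
(2,5): flips 1 -> legal
(3,5): flips 1 -> legal
(4,0): no bracket -> illegal
(4,1): flips 2 -> legal
(4,5): flips 1 -> legal
(5,0): no bracket -> illegal
(5,2): flips 3 -> legal
(6,1): no bracket -> illegal
(6,2): flips 1 -> legal
(6,3): flips 2 -> legal
(6,5): flips 2 -> legal
(7,0): no bracket -> illegal
(7,1): no bracket -> illegal
(7,3): flips 1 -> legal
(7,4): flips 2 -> legal
(7,5): flips 3 -> legal
B mobility = 13
-- W to move --
(1,1): no bracket -> illegal
(1,2): flips 3 -> legal
(1,3): flips 2 -> legal
(1,4): no bracket -> illegal
(2,0): flips 1 -> legal
(2,1): flips 3 -> legal
(3,5): flips 1 -> legal
(4,0): no bracket -> illegal
(4,1): no bracket -> illegal
(4,5): flips 1 -> legal
(4,6): flips 1 -> legal
(5,6): flips 1 -> legal
(6,5): no bracket -> illegal
(6,6): no bracket -> illegal
W mobility = 8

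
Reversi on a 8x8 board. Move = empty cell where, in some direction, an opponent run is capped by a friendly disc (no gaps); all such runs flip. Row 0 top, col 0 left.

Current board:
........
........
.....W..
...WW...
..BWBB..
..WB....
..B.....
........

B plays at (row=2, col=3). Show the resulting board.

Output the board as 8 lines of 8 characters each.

Place B at (2,3); scan 8 dirs for brackets.
Dir NW: first cell '.' (not opp) -> no flip
Dir N: first cell '.' (not opp) -> no flip
Dir NE: first cell '.' (not opp) -> no flip
Dir W: first cell '.' (not opp) -> no flip
Dir E: first cell '.' (not opp) -> no flip
Dir SW: first cell '.' (not opp) -> no flip
Dir S: opp run (3,3) (4,3) capped by B -> flip
Dir SE: opp run (3,4) capped by B -> flip
All flips: (3,3) (3,4) (4,3)

Answer: ........
........
...B.W..
...BB...
..BBBB..
..WB....
..B.....
........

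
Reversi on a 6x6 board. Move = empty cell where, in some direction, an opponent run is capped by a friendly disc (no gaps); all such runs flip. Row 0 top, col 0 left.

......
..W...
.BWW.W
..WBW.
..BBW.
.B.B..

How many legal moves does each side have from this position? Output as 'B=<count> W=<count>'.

Answer: B=9 W=6

Derivation:
-- B to move --
(0,1): no bracket -> illegal
(0,2): flips 3 -> legal
(0,3): flips 1 -> legal
(1,1): flips 1 -> legal
(1,3): flips 1 -> legal
(1,4): no bracket -> illegal
(1,5): no bracket -> illegal
(2,4): flips 2 -> legal
(3,1): flips 1 -> legal
(3,5): flips 2 -> legal
(4,1): no bracket -> illegal
(4,5): flips 1 -> legal
(5,4): no bracket -> illegal
(5,5): flips 1 -> legal
B mobility = 9
-- W to move --
(1,0): flips 1 -> legal
(1,1): no bracket -> illegal
(2,0): flips 1 -> legal
(2,4): no bracket -> illegal
(3,0): flips 1 -> legal
(3,1): no bracket -> illegal
(4,0): no bracket -> illegal
(4,1): flips 2 -> legal
(5,0): no bracket -> illegal
(5,2): flips 2 -> legal
(5,4): flips 1 -> legal
W mobility = 6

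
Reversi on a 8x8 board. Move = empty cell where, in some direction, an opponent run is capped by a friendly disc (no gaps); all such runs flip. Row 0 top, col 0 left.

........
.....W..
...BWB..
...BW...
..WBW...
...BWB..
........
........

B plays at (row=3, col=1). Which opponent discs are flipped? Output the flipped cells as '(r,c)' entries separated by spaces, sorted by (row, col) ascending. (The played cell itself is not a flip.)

Dir NW: first cell '.' (not opp) -> no flip
Dir N: first cell '.' (not opp) -> no flip
Dir NE: first cell '.' (not opp) -> no flip
Dir W: first cell '.' (not opp) -> no flip
Dir E: first cell '.' (not opp) -> no flip
Dir SW: first cell '.' (not opp) -> no flip
Dir S: first cell '.' (not opp) -> no flip
Dir SE: opp run (4,2) capped by B -> flip

Answer: (4,2)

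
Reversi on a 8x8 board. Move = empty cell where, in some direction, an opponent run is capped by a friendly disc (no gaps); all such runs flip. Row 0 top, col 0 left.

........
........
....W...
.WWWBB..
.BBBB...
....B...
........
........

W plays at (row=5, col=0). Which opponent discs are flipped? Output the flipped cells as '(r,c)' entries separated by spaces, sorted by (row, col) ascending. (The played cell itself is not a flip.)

Dir NW: edge -> no flip
Dir N: first cell '.' (not opp) -> no flip
Dir NE: opp run (4,1) capped by W -> flip
Dir W: edge -> no flip
Dir E: first cell '.' (not opp) -> no flip
Dir SW: edge -> no flip
Dir S: first cell '.' (not opp) -> no flip
Dir SE: first cell '.' (not opp) -> no flip

Answer: (4,1)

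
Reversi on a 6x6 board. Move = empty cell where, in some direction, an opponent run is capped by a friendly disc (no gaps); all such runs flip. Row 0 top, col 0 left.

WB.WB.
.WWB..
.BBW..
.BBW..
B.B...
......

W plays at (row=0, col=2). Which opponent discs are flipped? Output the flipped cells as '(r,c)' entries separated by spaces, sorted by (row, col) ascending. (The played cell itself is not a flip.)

Answer: (0,1)

Derivation:
Dir NW: edge -> no flip
Dir N: edge -> no flip
Dir NE: edge -> no flip
Dir W: opp run (0,1) capped by W -> flip
Dir E: first cell 'W' (not opp) -> no flip
Dir SW: first cell 'W' (not opp) -> no flip
Dir S: first cell 'W' (not opp) -> no flip
Dir SE: opp run (1,3), next='.' -> no flip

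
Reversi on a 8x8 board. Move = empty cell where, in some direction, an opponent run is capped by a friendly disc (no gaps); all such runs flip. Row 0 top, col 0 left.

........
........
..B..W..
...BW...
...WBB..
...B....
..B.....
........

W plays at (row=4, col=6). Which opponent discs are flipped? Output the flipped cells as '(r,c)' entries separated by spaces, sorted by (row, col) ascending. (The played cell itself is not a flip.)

Answer: (4,4) (4,5)

Derivation:
Dir NW: first cell '.' (not opp) -> no flip
Dir N: first cell '.' (not opp) -> no flip
Dir NE: first cell '.' (not opp) -> no flip
Dir W: opp run (4,5) (4,4) capped by W -> flip
Dir E: first cell '.' (not opp) -> no flip
Dir SW: first cell '.' (not opp) -> no flip
Dir S: first cell '.' (not opp) -> no flip
Dir SE: first cell '.' (not opp) -> no flip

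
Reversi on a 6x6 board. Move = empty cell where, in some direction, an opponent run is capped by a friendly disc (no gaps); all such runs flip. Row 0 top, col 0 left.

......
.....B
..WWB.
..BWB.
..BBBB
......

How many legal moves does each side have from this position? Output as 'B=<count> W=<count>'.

-- B to move --
(1,1): flips 2 -> legal
(1,2): flips 2 -> legal
(1,3): flips 2 -> legal
(1,4): flips 1 -> legal
(2,1): flips 2 -> legal
(3,1): no bracket -> illegal
B mobility = 5
-- W to move --
(0,4): no bracket -> illegal
(0,5): no bracket -> illegal
(1,3): no bracket -> illegal
(1,4): no bracket -> illegal
(2,1): no bracket -> illegal
(2,5): flips 1 -> legal
(3,1): flips 1 -> legal
(3,5): flips 1 -> legal
(4,1): flips 1 -> legal
(5,1): flips 1 -> legal
(5,2): flips 2 -> legal
(5,3): flips 1 -> legal
(5,4): no bracket -> illegal
(5,5): flips 1 -> legal
W mobility = 8

Answer: B=5 W=8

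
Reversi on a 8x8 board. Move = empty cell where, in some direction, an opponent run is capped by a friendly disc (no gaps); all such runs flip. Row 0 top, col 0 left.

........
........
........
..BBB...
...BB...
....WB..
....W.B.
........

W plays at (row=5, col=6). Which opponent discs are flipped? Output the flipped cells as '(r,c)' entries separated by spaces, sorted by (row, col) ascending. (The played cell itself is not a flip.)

Answer: (5,5)

Derivation:
Dir NW: first cell '.' (not opp) -> no flip
Dir N: first cell '.' (not opp) -> no flip
Dir NE: first cell '.' (not opp) -> no flip
Dir W: opp run (5,5) capped by W -> flip
Dir E: first cell '.' (not opp) -> no flip
Dir SW: first cell '.' (not opp) -> no flip
Dir S: opp run (6,6), next='.' -> no flip
Dir SE: first cell '.' (not opp) -> no flip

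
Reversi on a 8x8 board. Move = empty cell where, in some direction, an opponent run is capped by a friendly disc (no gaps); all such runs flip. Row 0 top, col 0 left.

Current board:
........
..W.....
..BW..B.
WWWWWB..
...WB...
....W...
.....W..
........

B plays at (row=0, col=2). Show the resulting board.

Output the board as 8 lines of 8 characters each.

Place B at (0,2); scan 8 dirs for brackets.
Dir NW: edge -> no flip
Dir N: edge -> no flip
Dir NE: edge -> no flip
Dir W: first cell '.' (not opp) -> no flip
Dir E: first cell '.' (not opp) -> no flip
Dir SW: first cell '.' (not opp) -> no flip
Dir S: opp run (1,2) capped by B -> flip
Dir SE: first cell '.' (not opp) -> no flip
All flips: (1,2)

Answer: ..B.....
..B.....
..BW..B.
WWWWWB..
...WB...
....W...
.....W..
........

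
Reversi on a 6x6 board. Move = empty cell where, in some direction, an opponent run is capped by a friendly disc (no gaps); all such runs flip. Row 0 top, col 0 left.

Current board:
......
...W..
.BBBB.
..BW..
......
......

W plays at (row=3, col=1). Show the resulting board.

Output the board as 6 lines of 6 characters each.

Answer: ......
...W..
.BWBB.
.WWW..
......
......

Derivation:
Place W at (3,1); scan 8 dirs for brackets.
Dir NW: first cell '.' (not opp) -> no flip
Dir N: opp run (2,1), next='.' -> no flip
Dir NE: opp run (2,2) capped by W -> flip
Dir W: first cell '.' (not opp) -> no flip
Dir E: opp run (3,2) capped by W -> flip
Dir SW: first cell '.' (not opp) -> no flip
Dir S: first cell '.' (not opp) -> no flip
Dir SE: first cell '.' (not opp) -> no flip
All flips: (2,2) (3,2)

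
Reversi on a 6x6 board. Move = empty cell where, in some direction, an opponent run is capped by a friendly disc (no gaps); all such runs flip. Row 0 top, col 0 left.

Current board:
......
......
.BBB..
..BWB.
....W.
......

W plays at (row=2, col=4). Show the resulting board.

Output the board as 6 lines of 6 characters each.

Place W at (2,4); scan 8 dirs for brackets.
Dir NW: first cell '.' (not opp) -> no flip
Dir N: first cell '.' (not opp) -> no flip
Dir NE: first cell '.' (not opp) -> no flip
Dir W: opp run (2,3) (2,2) (2,1), next='.' -> no flip
Dir E: first cell '.' (not opp) -> no flip
Dir SW: first cell 'W' (not opp) -> no flip
Dir S: opp run (3,4) capped by W -> flip
Dir SE: first cell '.' (not opp) -> no flip
All flips: (3,4)

Answer: ......
......
.BBBW.
..BWW.
....W.
......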